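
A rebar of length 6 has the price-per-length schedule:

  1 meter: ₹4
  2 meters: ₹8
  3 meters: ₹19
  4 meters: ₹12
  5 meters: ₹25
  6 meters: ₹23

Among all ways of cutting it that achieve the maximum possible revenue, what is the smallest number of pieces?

Let r[k] be the best obtainable value from length k. For each k, try every first piece i and keep the best of price[i] + r[k−i].
r[1] = 4
r[2] = max(4+4, 8+0) = 8
r[3] = max(4+8, 8+4, 19+0) = 19
r[4] = max(4+19, 8+8, 19+4, 12+0) = 23
r[5] = max(4+23, 8+19, 19+8, 12+4, 25+0) = 27
r[6] = max(4+27, 8+23, 19+19, 12+8, 25+4, 23+0) = 38
Maximum revenue is ₹38.
Now minimize piece count subject to staying optimal: for each k, pieces[k] = 1 + min over i with p[i]+r[k−i]=r[k] of pieces[k−i].
pieces[3] = 1
pieces[4] = 2
pieces[5] = 2
pieces[6] = 2

2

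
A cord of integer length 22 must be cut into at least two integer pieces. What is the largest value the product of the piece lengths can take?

Let prod[k] be the best product for length k (with at least one cut). For each first piece i, the rest contributes max(k−i, prod[k−i]).
prod[2] = 1×max(1,0) = 1×1 = 1
prod[3] = 1×max(2,1) = 1×2 = 2
prod[4] = 2×max(2,1) = 2×2 = 4
prod[5] = 2×max(3,2) = 2×3 = 6
prod[6] = 3×max(3,2) = 3×3 = 9
prod[7] = 2×max(5,6) = 2×6 = 12
prod[8] = 2×max(6,9) = 2×9 = 18
prod[9] = 3×max(6,9) = 3×9 = 27
prod[10] = 2×max(8,18) = 2×18 = 36
prod[11] = 2×max(9,27) = 2×27 = 54
prod[12] = 3×max(9,27) = 3×27 = 81
prod[13] = 2×max(11,54) = 2×54 = 108
prod[14] = 2×max(12,81) = 2×81 = 162
prod[15] = 3×max(12,81) = 3×81 = 243
prod[16] = 2×max(14,162) = 2×162 = 324
prod[17] = 2×max(15,243) = 2×243 = 486
prod[18] = 3×max(15,243) = 3×243 = 729
prod[19] = 2×max(17,486) = 2×486 = 972
prod[20] = 2×max(18,729) = 2×729 = 1458
prod[21] = 3×max(18,729) = 3×729 = 2187
prod[22] = 2×max(20,1458) = 2×1458 = 2916
One optimal split: 3 + 3 + 3 + 3 + 3 + 3 + 2 + 2; product 3×3×3×3×3×3×2×2 = 2916.

2916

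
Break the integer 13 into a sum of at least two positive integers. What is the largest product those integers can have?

Fill f[k] for k=2..13: at each k try every first piece i and multiply by the better of (k−i) uncut or f[k−i].
f[2] = 1*max(1,0) = 1*1 = 1
f[3] = 1*max(2,1) = 1*2 = 2
f[4] = 2*max(2,1) = 2*2 = 4
f[5] = 2*max(3,2) = 2*3 = 6
f[6] = 3*max(3,2) = 3*3 = 9
f[7] = 2*max(5,6) = 2*6 = 12
f[8] = 2*max(6,9) = 2*9 = 18
f[9] = 3*max(6,9) = 3*9 = 27
f[10] = 2*max(8,18) = 2*18 = 36
f[11] = 2*max(9,27) = 2*27 = 54
f[12] = 3*max(9,27) = 3*27 = 81
f[13] = 2*max(11,54) = 2*54 = 108
One optimal split: 3 + 3 + 3 + 2 + 2; product 3*3*3*2*2 = 108.

108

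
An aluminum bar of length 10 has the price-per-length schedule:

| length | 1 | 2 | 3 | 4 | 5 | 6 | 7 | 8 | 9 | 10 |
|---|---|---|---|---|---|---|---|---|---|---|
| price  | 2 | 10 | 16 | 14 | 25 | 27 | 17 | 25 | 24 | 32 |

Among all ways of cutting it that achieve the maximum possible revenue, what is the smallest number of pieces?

Consider every possible first cut. r[k] is the best of p[i]+r[k−i] over all sellable i≤k.
r[1] = 2
r[2] = max(2+2, 10+0) = 10
r[3] = max(2+10, 10+2, 16+0) = 16
r[4] = max(2+16, 10+10, 16+2, 14+0) = 20
r[5] = max(2+20, 10+16, 16+10, 14+2, 25+0) = 26
r[6] = max(2+26, 10+20, 16+16, 14+10, 25+2, 27+0) = 32
r[7] = max(2+32, 10+26, 16+20, …, 27+2, 17+0) = 36
r[8] = max(2+36, 10+32, 16+26, …, 17+2, 25+0) = 42
r[9] = max(2+42, 10+36, 16+32, …, 25+2, 24+0) = 48
r[10] = max(2+48, 10+42, 16+36, …, 24+2, 32+0) = 52
Maximum revenue is $52.
Now minimize piece count subject to staying optimal: for each k, pieces[k] = 1 + min over i with p[i]+r[k−i]=r[k] of pieces[k−i].
pieces[7] = 3
pieces[8] = 3
pieces[9] = 3
pieces[10] = 4

4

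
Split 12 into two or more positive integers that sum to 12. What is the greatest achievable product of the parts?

81

Define m[k] = max over 1≤i<k of i · max(k−i, m[k−i]); the inner max lets the remainder stay uncut if that's better.
m[2] = 1×max(1,0) = 1×1 = 1
m[3] = max(1×2, 2×1) = 2
m[4] = max(1×3, 2×2, 3×1) = 4
m[5] = max(1×4, 2×3, 3×2, 4×1) = 6
m[6] = max(1×6, 2×4, 3×3, 4×2, 5×1) = 9
m[7] = max(1×9, 2×6, 3×4, 4×3, 5×2, 6×1) = 12
m[8] = max(1×12, 2×9, 3×6, …, 6×2, 7×1) = 18
m[9] = max(1×18, 2×12, 3×9, …, 7×2, 8×1) = 27
m[10] = max(1×27, 2×18, 3×12, …, 8×2, 9×1) = 36
m[11] = max(1×36, 2×27, 3×18, …, 9×2, 10×1) = 54
m[12] = max(1×54, 2×36, 3×27, …, 10×2, 11×1) = 81
One optimal split: 3 + 3 + 3 + 3; product 3×3×3×3 = 81.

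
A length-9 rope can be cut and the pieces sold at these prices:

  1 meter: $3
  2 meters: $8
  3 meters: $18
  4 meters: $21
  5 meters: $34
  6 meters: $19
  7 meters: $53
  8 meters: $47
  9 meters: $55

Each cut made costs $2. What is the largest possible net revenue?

Build r[k] bottom-up: r[k] = max over allowed piece i of (p[i] + r[k−i]) − 2 per cut.
r[1] = 3
r[2] = max(3+3-2, 8+0) = 8
r[3] = max(3+8-2, 8+3-2, 18+0) = 18
r[4] = max(3+18-2, 8+8-2, 18+3-2, 21+0) = 21
r[5] = max(3+21-2, 8+18-2, 18+8-2, 21+3-2, 34+0) = 34
r[6] = max(3+34-2, 8+21-2, 18+18-2, 21+8-2, 34+3-2, 19+0) = 35
r[7] = max(3+35-2, 8+34-2, 18+21-2, …, 19+3-2, 53+0) = 53
r[8] = max(3+53-2, 8+35-2, 18+34-2, …, 53+3-2, 47+0) = 54
r[9] = max(3+54-2, 8+53-2, 18+35-2, …, 47+3-2, 55+0) = 59
One optimal plan: pieces 7 + 2 (1 cut) → $61 − $2 = $59.

59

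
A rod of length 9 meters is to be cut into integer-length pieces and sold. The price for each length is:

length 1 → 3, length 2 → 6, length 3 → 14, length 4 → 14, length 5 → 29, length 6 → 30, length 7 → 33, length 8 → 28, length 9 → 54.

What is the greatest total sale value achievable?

Consider every possible first cut. r[k] is the best of p[i]+r[k−i] over all sellable i≤k.
r[1] = 3
r[2] = max(3+3, 6+0) = 6
r[3] = max(3+6, 6+3, 14+0) = 14
r[4] = max(3+14, 6+6, 14+3, 14+0) = 17
r[5] = max(3+17, 6+14, 14+6, 14+3, 29+0) = 29
r[6] = max(3+29, 6+17, 14+14, 14+6, 29+3, 30+0) = 32
r[7] = max(3+32, 6+29, 14+17, …, 30+3, 33+0) = 35
r[8] = max(3+35, 6+32, 14+29, …, 33+3, 28+0) = 43
r[9] = max(3+43, 6+35, 14+32, …, 28+3, 54+0) = 54
Best is to sell the whole 9-meter piece uncut for 54.

54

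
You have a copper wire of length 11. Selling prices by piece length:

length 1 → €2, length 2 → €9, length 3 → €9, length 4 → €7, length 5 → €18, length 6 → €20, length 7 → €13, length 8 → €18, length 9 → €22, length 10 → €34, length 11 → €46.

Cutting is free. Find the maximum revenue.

Let best[k] be the best obtainable value from length k. For each k, try every first piece i and keep the best of price[i] + best[k−i].
best[1] = 2
best[2] = max(2+2, 9+0) = 9
best[3] = max(2+9, 9+2, 9+0) = 11
best[4] = max(2+11, 9+9, 9+2, 7+0) = 18
best[5] = max(2+18, 9+11, 9+9, 7+2, 18+0) = 20
best[6] = max(2+20, 9+18, 9+11, 7+9, 18+2, 20+0) = 27
best[7] = max(2+27, 9+20, 9+18, …, 20+2, 13+0) = 29
best[8] = max(2+29, 9+27, 9+20, …, 13+2, 18+0) = 36
best[9] = max(2+36, 9+29, 9+27, …, 18+2, 22+0) = 38
best[10] = max(2+38, 9+36, 9+29, …, 22+2, 34+0) = 45
best[11] = max(2+45, 9+38, 9+36, …, 34+2, 46+0) = 47
One optimal cutting: 2 + 2 + 2 + 2 + 2 + 1 → €9 + €9 + €9 + €9 + €9 + €2 = €47.

47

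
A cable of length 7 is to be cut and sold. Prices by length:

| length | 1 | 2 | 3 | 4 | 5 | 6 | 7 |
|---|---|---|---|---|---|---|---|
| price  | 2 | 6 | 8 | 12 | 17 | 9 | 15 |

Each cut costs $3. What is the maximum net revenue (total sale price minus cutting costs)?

Build net[k] bottom-up: net[k] = max over allowed piece i of (p[i] + net[k−i]) − 3 per cut.
net[1] = 2
net[2] = 6
net[3] = 8
net[4] = 12
net[5] = 17
net[6] = 16  (first piece 1, then net[5]=17)
net[7] = 20  (first piece 2, then net[5]=17)
One optimal plan: pieces 5 + 2 (1 cut) → $23 − $3 = $20.

20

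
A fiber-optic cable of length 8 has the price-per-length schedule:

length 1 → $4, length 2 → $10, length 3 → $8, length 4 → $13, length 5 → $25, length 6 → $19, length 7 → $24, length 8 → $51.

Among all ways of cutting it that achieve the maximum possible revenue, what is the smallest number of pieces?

Build r[k] bottom-up: r[k] = max over allowed piece i of (p[i] + r[k−i]).
r[1] = 4
r[2] = max(4+4, 10+0) = 10
r[3] = max(4+10, 10+4, 8+0) = 14
r[4] = max(4+14, 10+10, 8+4, 13+0) = 20
r[5] = max(4+20, 10+14, 8+10, 13+4, 25+0) = 25
r[6] = max(4+25, 10+20, 8+14, 13+10, 25+4, 19+0) = 30
r[7] = max(4+30, 10+25, 8+20, …, 19+4, 24+0) = 35
r[8] = max(4+35, 10+30, 8+25, …, 24+4, 51+0) = 51
Maximum revenue is $51.
Now minimize piece count subject to staying optimal: for each k, pieces[k] = 1 + min over i with p[i]+r[k−i]=r[k] of pieces[k−i].
pieces[5] = 1
pieces[6] = 3
pieces[7] = 2
pieces[8] = 1

1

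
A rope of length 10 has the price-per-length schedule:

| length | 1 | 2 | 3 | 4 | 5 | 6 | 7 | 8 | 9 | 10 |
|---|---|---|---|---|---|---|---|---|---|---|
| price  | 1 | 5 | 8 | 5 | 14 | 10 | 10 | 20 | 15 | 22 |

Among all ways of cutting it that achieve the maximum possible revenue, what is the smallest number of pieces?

Let r[k] be the best obtainable value from length k. For each k, try every first piece i and keep the best of price[i] + r[k−i].
r[1] = 1
r[2] = 5
r[3] = 8
r[4] = 10  (first piece 2, then r[2]=5)
r[5] = 14
r[6] = 16  (first piece 3, then r[3]=8)
r[7] = 19  (first piece 2, then r[5]=14)
r[8] = 22  (first piece 3, then r[5]=14)
r[9] = 24  (first piece 2, then r[7]=19)
r[10] = 28  (first piece 5, then r[5]=14)
Maximum revenue is €28.
Now minimize piece count subject to staying optimal: for each k, pieces[k] = 1 + min over i with p[i]+r[k−i]=r[k] of pieces[k−i].
pieces[7] = 2
pieces[8] = 2
pieces[9] = 3
pieces[10] = 2

2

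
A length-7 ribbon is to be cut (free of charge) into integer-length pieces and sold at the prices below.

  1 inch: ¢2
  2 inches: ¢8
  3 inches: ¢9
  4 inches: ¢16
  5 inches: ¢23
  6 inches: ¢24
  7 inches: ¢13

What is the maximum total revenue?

Consider every possible first cut. v[k] is the best of p[i]+v[k−i] over all sellable i≤k.
v[1] = 2
v[2] = max(2+2, 8+0) = 8
v[3] = max(2+8, 8+2, 9+0) = 10
v[4] = max(2+10, 8+8, 9+2, 16+0) = 16
v[5] = max(2+16, 8+10, 9+8, 16+2, 23+0) = 23
v[6] = max(2+23, 8+16, 9+10, 16+8, 23+2, 24+0) = 25
v[7] = max(2+25, 8+23, 9+16, …, 24+2, 13+0) = 31
One optimal cutting: 5 + 2 → ¢23 + ¢8 = ¢31.

31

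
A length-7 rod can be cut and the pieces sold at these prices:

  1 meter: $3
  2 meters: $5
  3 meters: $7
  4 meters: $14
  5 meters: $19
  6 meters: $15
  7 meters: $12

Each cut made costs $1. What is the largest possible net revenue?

Let net[k] be the best obtainable value from length k. For each k, try every first piece i and keep the best of price[i] + net[k−i] minus the 1 cut fee when i<k.
net[1] = 3
net[2] = max(3+3-1, 5+0) = 5
net[3] = max(3+5-1, 5+3-1, 7+0) = 7
net[4] = max(3+7-1, 5+5-1, 7+3-1, 14+0) = 14
net[5] = max(3+14-1, 5+7-1, 7+5-1, 14+3-1, 19+0) = 19
net[6] = max(3+19-1, 5+14-1, 7+7-1, 14+5-1, 19+3-1, 15+0) = 21
net[7] = max(3+21-1, 5+19-1, 7+14-1, …, 15+3-1, 12+0) = 23
One optimal plan: pieces 5 + 1 + 1 (2 cuts) → $25 − $2 = $23.

23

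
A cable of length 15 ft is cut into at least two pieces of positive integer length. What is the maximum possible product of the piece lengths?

Define m[k] = max over 1≤i<k of i · max(k−i, m[k−i]); the inner max lets the remainder stay uncut if that's better.
Small cases: m[2]=1, m[3]=2, m[4]=4, m[5]=6, m[6]=9, m[7]=12, m[8]=18, m[9]=27.
m[10] = 2*max(8,18) = 2*18 = 36
m[11] = 2*max(9,27) = 2*27 = 54
m[12] = 3*max(9,27) = 3*27 = 81
m[13] = 2*max(11,54) = 2*54 = 108
m[14] = 2*max(12,81) = 2*81 = 162
m[15] = 3*max(12,81) = 3*81 = 243
One optimal split: 3 + 3 + 3 + 3 + 3; product 3*3*3*3*3 = 243.

243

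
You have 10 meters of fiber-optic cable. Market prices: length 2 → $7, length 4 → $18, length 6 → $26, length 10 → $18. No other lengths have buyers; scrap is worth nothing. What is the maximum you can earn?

44

Build f[k] bottom-up: f[k] = max over allowed piece i of (p[i] + f[k−i]).
f[1] = 0
f[2] = 7
f[3] = 7
f[4] = 18
f[5] = 18
f[6] = 26
f[7] = 26
f[8] = 36  (first piece 4, then f[4]=18)
f[9] = 36
f[10] = 44  (first piece 4, then f[6]=26)
One optimal cutting: 6 + 4 → $44.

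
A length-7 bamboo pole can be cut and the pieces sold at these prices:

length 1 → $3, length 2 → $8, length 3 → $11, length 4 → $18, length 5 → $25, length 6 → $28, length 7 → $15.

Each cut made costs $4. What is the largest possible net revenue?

29

Let r[k] be the best obtainable value from length k. For each k, try every first piece i and keep the best of price[i] + r[k−i] minus the 4 cut fee when i<k.
r[1] = 3
r[2] = 8
r[3] = 11
r[4] = 18
r[5] = 25
r[6] = 28
r[7] = 29  (first piece 2, then r[5]=25)
One optimal plan: pieces 5 + 2 (1 cut) → $33 − $4 = $29.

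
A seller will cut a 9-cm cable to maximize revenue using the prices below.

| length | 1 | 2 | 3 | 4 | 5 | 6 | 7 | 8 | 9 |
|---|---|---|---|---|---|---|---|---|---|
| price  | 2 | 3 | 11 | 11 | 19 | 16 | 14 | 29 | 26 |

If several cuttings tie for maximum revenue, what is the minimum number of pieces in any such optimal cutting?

3

Build r[k] bottom-up: r[k] = max over allowed piece i of (p[i] + r[k−i]).
r[1] = 2
r[2] = 4  (first piece 1, then r[1]=2)
r[3] = 11
r[4] = 13  (first piece 1, then r[3]=11)
r[5] = 19
r[6] = 22  (first piece 3, then r[3]=11)
r[7] = 24  (first piece 1, then r[6]=22)
r[8] = 30  (first piece 3, then r[5]=19)
r[9] = 33  (first piece 3, then r[6]=22)
Maximum revenue is $33.
Now minimize piece count subject to staying optimal: for each k, pieces[k] = 1 + min over i with p[i]+r[k−i]=r[k] of pieces[k−i].
pieces[6] = 2
pieces[7] = 3
pieces[8] = 2
pieces[9] = 3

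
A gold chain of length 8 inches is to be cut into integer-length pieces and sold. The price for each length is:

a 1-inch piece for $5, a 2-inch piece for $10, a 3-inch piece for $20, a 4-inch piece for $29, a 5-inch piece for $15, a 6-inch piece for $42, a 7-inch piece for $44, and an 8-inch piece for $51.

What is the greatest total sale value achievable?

Let r[k] be the best obtainable value from length k. For each k, try every first piece i and keep the best of price[i] + r[k−i].
r[1] = 5
r[2] = 10  (first piece 1, then r[1]=5)
r[3] = 20
r[4] = 29
r[5] = 34  (first piece 1, then r[4]=29)
r[6] = 42
r[7] = 49  (first piece 3, then r[4]=29)
r[8] = 58  (first piece 4, then r[4]=29)
One optimal cutting: 4 + 4 → $29 + $29 = $58.

58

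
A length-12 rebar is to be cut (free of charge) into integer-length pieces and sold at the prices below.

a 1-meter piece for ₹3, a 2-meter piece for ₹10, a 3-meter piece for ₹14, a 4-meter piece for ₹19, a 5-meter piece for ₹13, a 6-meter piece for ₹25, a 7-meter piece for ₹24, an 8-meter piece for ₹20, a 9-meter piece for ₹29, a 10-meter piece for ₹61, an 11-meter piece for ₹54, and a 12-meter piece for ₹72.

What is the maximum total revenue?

72

Let r[k] be the best obtainable value from length k. For each k, try every first piece i and keep the best of price[i] + r[k−i].
r[1] = 3
r[2] = max(3+3, 10+0) = 10
r[3] = max(3+10, 10+3, 14+0) = 14
r[4] = max(3+14, 10+10, 14+3, 19+0) = 20
r[5] = max(3+20, 10+14, 14+10, 19+3, 13+0) = 24
r[6] = max(3+24, 10+20, 14+14, 19+10, 13+3, 25+0) = 30
r[7] = max(3+30, 10+24, 14+20, …, 25+3, 24+0) = 34
r[8] = max(3+34, 10+30, 14+24, …, 24+3, 20+0) = 40
r[9] = max(3+40, 10+34, 14+30, …, 20+3, 29+0) = 44
r[10] = max(3+44, 10+40, 14+34, …, 29+3, 61+0) = 61
r[11] = max(3+61, 10+44, 14+40, …, 61+3, 54+0) = 64
r[12] = max(3+64, 10+61, 14+44, …, 54+3, 72+0) = 72
Best is to sell the whole 12-meter piece uncut for ₹72.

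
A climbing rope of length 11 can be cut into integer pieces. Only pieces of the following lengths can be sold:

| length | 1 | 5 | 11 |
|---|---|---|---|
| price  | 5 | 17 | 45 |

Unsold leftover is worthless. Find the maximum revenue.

Build best[k] bottom-up: best[k] = max over allowed piece i of (p[i] + best[k−i]).
best[1] = 5
best[2] = 10  (first piece 1, then best[1]=5)
best[3] = 15  (first piece 1, then best[2]=10)
best[4] = 20  (first piece 1, then best[3]=15)
best[5] = max(5+20, 17+0) = 25
best[6] = max(5+25, 17+5) = 30
best[7] = max(5+30, 17+10) = 35
best[8] = max(5+35, 17+15) = 40
best[9] = max(5+40, 17+20) = 45
best[10] = max(5+45, 17+25) = 50
best[11] = max(5+50, 17+30, 45+0) = 55
One optimal cutting: 1 + 1 + 1 + 1 + 1 + 1 + 1 + 1 + 1 + 1 + 1 → €55.

55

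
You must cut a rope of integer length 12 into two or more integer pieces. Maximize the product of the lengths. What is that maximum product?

Define g[k] = max over 1≤i<k of i · max(k−i, g[k−i]); the inner max lets the remainder stay uncut if that's better.
g[2] = 1*max(1,0) = 1*1 = 1
g[3] = 1*max(2,1) = 1*2 = 2
g[4] = 2*max(2,1) = 2*2 = 4
g[5] = 2*max(3,2) = 2*3 = 6
g[6] = 3*max(3,2) = 3*3 = 9
g[7] = 2*max(5,6) = 2*6 = 12
g[8] = 2*max(6,9) = 2*9 = 18
g[9] = 3*max(6,9) = 3*9 = 27
g[10] = 2*max(8,18) = 2*18 = 36
g[11] = 2*max(9,27) = 2*27 = 54
g[12] = 3*max(9,27) = 3*27 = 81
One optimal split: 3 + 3 + 3 + 3; product 3*3*3*3 = 81.

81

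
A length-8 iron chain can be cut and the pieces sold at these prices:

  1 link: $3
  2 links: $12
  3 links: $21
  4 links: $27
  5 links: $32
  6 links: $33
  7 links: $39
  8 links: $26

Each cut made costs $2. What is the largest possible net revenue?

52

Consider every possible first cut. v[k] is the best of p[i]+v[k−i] over all sellable i≤k, charging 2 whenever i<k.
v[1] = 3
v[2] = 12
v[3] = 21
v[4] = 27
v[5] = 32
v[6] = 40  (first piece 3, then v[3]=21)
v[7] = 46  (first piece 3, then v[4]=27)
v[8] = 52  (first piece 4, then v[4]=27)
One optimal plan: pieces 4 + 4 (1 cut) → $54 − $2 = $52.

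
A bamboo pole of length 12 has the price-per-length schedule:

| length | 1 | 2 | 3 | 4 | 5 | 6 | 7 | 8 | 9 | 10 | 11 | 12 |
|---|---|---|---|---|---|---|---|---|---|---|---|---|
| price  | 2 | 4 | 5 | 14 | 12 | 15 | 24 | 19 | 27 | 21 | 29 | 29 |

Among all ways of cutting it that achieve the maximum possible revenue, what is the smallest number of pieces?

3

Let r[k] be the best obtainable value from length k. For each k, try every first piece i and keep the best of price[i] + r[k−i].
r[1] = 2
r[2] = max(2+2, 4+0) = 4
r[3] = max(2+4, 4+2, 5+0) = 6
r[4] = max(2+6, 4+4, 5+2, 14+0) = 14
r[5] = max(2+14, 4+6, 5+4, 14+2, 12+0) = 16
r[6] = max(2+16, 4+14, 5+6, 14+4, 12+2, 15+0) = 18
r[7] = max(2+18, 4+16, 5+14, …, 15+2, 24+0) = 24
r[8] = max(2+24, 4+18, 5+16, …, 24+2, 19+0) = 28
r[9] = max(2+28, 4+24, 5+18, …, 19+2, 27+0) = 30
r[10] = max(2+30, 4+28, 5+24, …, 27+2, 21+0) = 32
r[11] = max(2+32, 4+30, 5+28, …, 21+2, 29+0) = 38
r[12] = max(2+38, 4+32, 5+30, …, 29+2, 29+0) = 42
Maximum revenue is $42.
Now minimize piece count subject to staying optimal: for each k, pieces[k] = 1 + min over i with p[i]+r[k−i]=r[k] of pieces[k−i].
pieces[9] = 3
pieces[10] = 3
pieces[11] = 2
pieces[12] = 3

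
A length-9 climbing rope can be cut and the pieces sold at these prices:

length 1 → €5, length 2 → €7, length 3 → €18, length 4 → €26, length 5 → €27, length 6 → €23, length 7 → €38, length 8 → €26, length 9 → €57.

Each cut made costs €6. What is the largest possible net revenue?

57

Consider every possible first cut. v[k] is the best of p[i]+v[k−i] over all sellable i≤k, charging 6 whenever i<k.
v[1] = 5
v[2] = 7
v[3] = 18
v[4] = 26
v[5] = 27
v[6] = 30  (first piece 3, then v[3]=18)
v[7] = 38  (first piece 3, then v[4]=26)
v[8] = 46  (first piece 4, then v[4]=26)
v[9] = 57
Best is to make no cuts and sell whole for €57.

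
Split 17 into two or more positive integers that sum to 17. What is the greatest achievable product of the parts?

486

Let m[k] be the best product for length k (with at least one cut). For each first piece i, the rest contributes max(k−i, m[k−i]).
m[2] = 1×max(1,0) = 1×1 = 1
m[3] = 1×max(2,1) = 1×2 = 2
m[4] = 2×max(2,1) = 2×2 = 4
m[5] = 2×max(3,2) = 2×3 = 6
m[6] = 3×max(3,2) = 3×3 = 9
m[7] = 2×max(5,6) = 2×6 = 12
m[8] = 2×max(6,9) = 2×9 = 18
m[9] = 3×max(6,9) = 3×9 = 27
m[10] = 2×max(8,18) = 2×18 = 36
m[11] = 2×max(9,27) = 2×27 = 54
m[12] = 3×max(9,27) = 3×27 = 81
m[13] = 2×max(11,54) = 2×54 = 108
m[14] = 2×max(12,81) = 2×81 = 162
m[15] = 3×max(12,81) = 3×81 = 243
m[16] = 2×max(14,162) = 2×162 = 324
m[17] = 2×max(15,243) = 2×243 = 486
One optimal split: 3 + 3 + 3 + 3 + 3 + 2; product 3×3×3×3×3×2 = 486.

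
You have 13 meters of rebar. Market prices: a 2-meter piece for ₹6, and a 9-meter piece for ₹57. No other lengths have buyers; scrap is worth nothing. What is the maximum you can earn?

69

Build f[k] bottom-up: f[k] = max over allowed piece i of (p[i] + f[k−i]).
f[1] = 0
f[2] = 6
f[3] = 6
f[4] = 12  (first piece 2, then f[2]=6)
f[5] = 12
f[6] = 18  (first piece 2, then f[4]=12)
f[7] = 18
f[8] = 24  (first piece 2, then f[6]=18)
f[9] = max(6+18, 57+0) = 57
f[10] = max(6+24, 57+0) = 57
f[11] = max(6+57, 57+6) = 63
f[12] = max(6+57, 57+6) = 63
f[13] = max(6+63, 57+12) = 69
One optimal cutting: 9 + 2 + 2 → ₹69.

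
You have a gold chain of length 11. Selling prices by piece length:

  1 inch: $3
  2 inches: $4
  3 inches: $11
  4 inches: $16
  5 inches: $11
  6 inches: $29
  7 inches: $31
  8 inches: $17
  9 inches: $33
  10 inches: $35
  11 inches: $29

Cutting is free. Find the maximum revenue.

Build v[k] bottom-up: v[k] = max over allowed piece i of (p[i] + v[k−i]).
v[1] = 3
v[2] = max(3+3, 4+0) = 6
v[3] = max(3+6, 4+3, 11+0) = 11
v[4] = max(3+11, 4+6, 11+3, 16+0) = 16
v[5] = max(3+16, 4+11, 11+6, 16+3, 11+0) = 19
v[6] = max(3+19, 4+16, 11+11, 16+6, 11+3, 29+0) = 29
v[7] = max(3+29, 4+19, 11+16, …, 29+3, 31+0) = 32
v[8] = max(3+32, 4+29, 11+19, …, 31+3, 17+0) = 35
v[9] = max(3+35, 4+32, 11+29, …, 17+3, 33+0) = 40
v[10] = max(3+40, 4+35, 11+32, …, 33+3, 35+0) = 45
v[11] = max(3+45, 4+40, 11+35, …, 35+3, 29+0) = 48
One optimal cutting: 6 + 4 + 1 → $29 + $16 + $3 = $48.

48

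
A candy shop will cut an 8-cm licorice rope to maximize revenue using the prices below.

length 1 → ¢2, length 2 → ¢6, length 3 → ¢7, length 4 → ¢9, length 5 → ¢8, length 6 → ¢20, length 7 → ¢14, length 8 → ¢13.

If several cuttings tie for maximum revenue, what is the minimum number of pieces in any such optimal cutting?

Let r[k] be the best obtainable value from length k. For each k, try every first piece i and keep the best of price[i] + r[k−i].
r[1] = 2
r[2] = 6
r[3] = 8  (first piece 1, then r[2]=6)
r[4] = 12  (first piece 2, then r[2]=6)
r[5] = 14  (first piece 1, then r[4]=12)
r[6] = 20
r[7] = 22  (first piece 1, then r[6]=20)
r[8] = 26  (first piece 2, then r[6]=20)
Maximum revenue is ¢26.
Now minimize piece count subject to staying optimal: for each k, pieces[k] = 1 + min over i with p[i]+r[k−i]=r[k] of pieces[k−i].
pieces[5] = 3
pieces[6] = 1
pieces[7] = 2
pieces[8] = 2

2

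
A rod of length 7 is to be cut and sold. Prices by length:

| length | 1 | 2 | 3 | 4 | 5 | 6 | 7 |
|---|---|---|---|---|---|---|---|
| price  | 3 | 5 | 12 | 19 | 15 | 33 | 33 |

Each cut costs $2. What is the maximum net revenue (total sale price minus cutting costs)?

34

Build r[k] bottom-up: r[k] = max over allowed piece i of (p[i] + r[k−i]) − 2 per cut.
r[1] = 3
r[2] = max(3+3-2, 5+0) = 5
r[3] = max(3+5-2, 5+3-2, 12+0) = 12
r[4] = max(3+12-2, 5+5-2, 12+3-2, 19+0) = 19
r[5] = max(3+19-2, 5+12-2, 12+5-2, 19+3-2, 15+0) = 20
r[6] = max(3+20-2, 5+19-2, 12+12-2, 19+5-2, 15+3-2, 33+0) = 33
r[7] = max(3+33-2, 5+20-2, 12+19-2, …, 33+3-2, 33+0) = 34
One optimal plan: pieces 6 + 1 (1 cut) → $36 − $2 = $34.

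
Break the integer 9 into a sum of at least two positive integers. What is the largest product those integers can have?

27

Define P[k] = max over 1≤i<k of i · max(k−i, P[k−i]); the inner max lets the remainder stay uncut if that's better.
Small cases: P[2]=1, P[3]=2, P[4]=4.
P[5] = max(1·4, 2·3, 3·2, 4·1) = 6
P[6] = max(1·6, 2·4, 3·3, 4·2, 5·1) = 9
P[7] = max(1·9, 2·6, 3·4, 4·3, 5·2, 6·1) = 12
P[8] = max(1·12, 2·9, 3·6, …, 6·2, 7·1) = 18
P[9] = max(1·18, 2·12, 3·9, …, 7·2, 8·1) = 27
One optimal split: 3 + 3 + 3; product 3·3·3 = 27.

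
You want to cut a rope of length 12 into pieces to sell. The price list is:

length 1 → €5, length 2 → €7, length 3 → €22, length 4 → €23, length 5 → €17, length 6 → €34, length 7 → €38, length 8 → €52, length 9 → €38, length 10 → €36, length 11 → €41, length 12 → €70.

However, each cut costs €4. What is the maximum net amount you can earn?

76

Let v[k] be the best obtainable value from length k. For each k, try every first piece i and keep the best of price[i] + v[k−i] minus the 4 cut fee when i<k.
v[1] = 5
v[2] = 7
v[3] = 22
v[4] = 23  (first piece 1, then v[3]=22)
v[5] = 25  (first piece 2, then v[3]=22)
v[6] = 40  (first piece 3, then v[3]=22)
v[7] = 41  (first piece 1, then v[6]=40)
v[8] = 52
v[9] = 58  (first piece 3, then v[6]=40)
v[10] = 59  (first piece 1, then v[9]=58)
v[11] = 70  (first piece 3, then v[8]=52)
v[12] = 76  (first piece 3, then v[9]=58)
One optimal plan: pieces 3 + 3 + 3 + 3 (3 cuts) → €88 − €12 = €76.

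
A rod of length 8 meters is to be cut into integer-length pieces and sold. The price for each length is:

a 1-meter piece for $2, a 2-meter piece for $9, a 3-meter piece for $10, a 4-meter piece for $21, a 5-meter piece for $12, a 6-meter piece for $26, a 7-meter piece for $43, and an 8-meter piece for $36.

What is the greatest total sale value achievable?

Build R[k] bottom-up: R[k] = max over allowed piece i of (p[i] + R[k−i]).
R[1] = 2
R[2] = 9
R[3] = 11  (first piece 1, then R[2]=9)
R[4] = 21
R[5] = 23  (first piece 1, then R[4]=21)
R[6] = 30  (first piece 2, then R[4]=21)
R[7] = 43
R[8] = 45  (first piece 1, then R[7]=43)
One optimal cutting: 7 + 1 → $43 + $2 = $45.

45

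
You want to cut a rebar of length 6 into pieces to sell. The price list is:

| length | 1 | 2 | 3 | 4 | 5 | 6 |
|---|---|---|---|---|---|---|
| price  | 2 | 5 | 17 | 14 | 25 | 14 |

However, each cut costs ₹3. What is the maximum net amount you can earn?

31

Consider every possible first cut. net[k] is the best of p[i]+net[k−i] over all sellable i≤k, charging 3 whenever i<k.
net[1] = 2
net[2] = max(2+2-3, 5+0) = 5
net[3] = max(2+5-3, 5+2-3, 17+0) = 17
net[4] = max(2+17-3, 5+5-3, 17+2-3, 14+0) = 16
net[5] = max(2+16-3, 5+17-3, 17+5-3, 14+2-3, 25+0) = 25
net[6] = max(2+25-3, 5+16-3, 17+17-3, 14+5-3, 25+2-3, 14+0) = 31
One optimal plan: pieces 3 + 3 (1 cut) → ₹34 − ₹3 = ₹31.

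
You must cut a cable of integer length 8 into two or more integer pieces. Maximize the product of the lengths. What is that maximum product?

Define prod[k] = max over 1≤i<k of i · max(k−i, prod[k−i]); the inner max lets the remainder stay uncut if that's better.
prod[2] = 1×max(1,0) = 1×1 = 1
prod[3] = 1×max(2,1) = 1×2 = 2
prod[4] = 2×max(2,1) = 2×2 = 4
prod[5] = 2×max(3,2) = 2×3 = 6
prod[6] = 3×max(3,2) = 3×3 = 9
prod[7] = 2×max(5,6) = 2×6 = 12
prod[8] = 2×max(6,9) = 2×9 = 18
One optimal split: 3 + 3 + 2; product 3×3×2 = 18.

18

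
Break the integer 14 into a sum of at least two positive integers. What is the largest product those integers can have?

Let f[k] be the best product for length k (with at least one cut). For each first piece i, the rest contributes max(k−i, f[k−i]).
f[2] = 1*max(1,0) = 1*1 = 1
f[3] = 1*max(2,1) = 1*2 = 2
f[4] = 2*max(2,1) = 2*2 = 4
f[5] = 2*max(3,2) = 2*3 = 6
f[6] = 3*max(3,2) = 3*3 = 9
f[7] = 2*max(5,6) = 2*6 = 12
f[8] = 2*max(6,9) = 2*9 = 18
f[9] = 3*max(6,9) = 3*9 = 27
f[10] = 2*max(8,18) = 2*18 = 36
f[11] = 2*max(9,27) = 2*27 = 54
f[12] = 3*max(9,27) = 3*27 = 81
f[13] = 2*max(11,54) = 2*54 = 108
f[14] = 2*max(12,81) = 2*81 = 162
One optimal split: 3 + 3 + 3 + 3 + 2; product 3*3*3*3*2 = 162.

162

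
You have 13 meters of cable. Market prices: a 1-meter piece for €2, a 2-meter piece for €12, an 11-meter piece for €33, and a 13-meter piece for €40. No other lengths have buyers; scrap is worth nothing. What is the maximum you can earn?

Let f[k] be the best obtainable value from length k. For each k, try every first piece i and keep the best of price[i] + f[k−i].
f[1] = 2
f[2] = 12
f[3] = 14  (first piece 1, then f[2]=12)
f[4] = 24  (first piece 2, then f[2]=12)
f[5] = 26  (first piece 1, then f[4]=24)
f[6] = 36  (first piece 2, then f[4]=24)
f[7] = 38  (first piece 1, then f[6]=36)
f[8] = 48  (first piece 2, then f[6]=36)
f[9] = 50  (first piece 1, then f[8]=48)
f[10] = 60  (first piece 2, then f[8]=48)
f[11] = 62  (first piece 1, then f[10]=60)
f[12] = 72  (first piece 2, then f[10]=60)
f[13] = 74  (first piece 1, then f[12]=72)
One optimal cutting: 2 + 2 + 2 + 2 + 2 + 2 + 1 → €74.

74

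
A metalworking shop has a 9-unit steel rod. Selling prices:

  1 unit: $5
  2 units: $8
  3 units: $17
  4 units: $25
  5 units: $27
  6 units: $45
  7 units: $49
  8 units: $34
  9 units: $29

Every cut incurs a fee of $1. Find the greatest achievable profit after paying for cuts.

Consider every possible first cut. r[k] is the best of p[i]+r[k−i] over all sellable i≤k, charging 1 whenever i<k.
r[1] = 5
r[2] = max(5+5-1, 8+0) = 9
r[3] = max(5+9-1, 8+5-1, 17+0) = 17
r[4] = max(5+17-1, 8+9-1, 17+5-1, 25+0) = 25
r[5] = max(5+25-1, 8+17-1, 17+9-1, 25+5-1, 27+0) = 29
r[6] = max(5+29-1, 8+25-1, 17+17-1, 25+9-1, 27+5-1, 45+0) = 45
r[7] = max(5+45-1, 8+29-1, 17+25-1, …, 45+5-1, 49+0) = 49
r[8] = max(5+49-1, 8+45-1, 17+29-1, …, 49+5-1, 34+0) = 53
r[9] = max(5+53-1, 8+49-1, 17+45-1, …, 34+5-1, 29+0) = 61
One optimal plan: pieces 6 + 3 (1 cut) → $62 − $1 = $61.

61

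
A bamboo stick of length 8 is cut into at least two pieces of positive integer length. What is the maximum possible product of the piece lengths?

18

Fill f[k] for k=2..8: at each k try every first piece i and multiply by the better of (k−i) uncut or f[k−i].
f[2] = 1×max(1,0) = 1×1 = 1
f[3] = 1×max(2,1) = 1×2 = 2
f[4] = 2×max(2,1) = 2×2 = 4
f[5] = 2×max(3,2) = 2×3 = 6
f[6] = 3×max(3,2) = 3×3 = 9
f[7] = 2×max(5,6) = 2×6 = 12
f[8] = 2×max(6,9) = 2×9 = 18
One optimal split: 3 + 3 + 2; product 3×3×2 = 18.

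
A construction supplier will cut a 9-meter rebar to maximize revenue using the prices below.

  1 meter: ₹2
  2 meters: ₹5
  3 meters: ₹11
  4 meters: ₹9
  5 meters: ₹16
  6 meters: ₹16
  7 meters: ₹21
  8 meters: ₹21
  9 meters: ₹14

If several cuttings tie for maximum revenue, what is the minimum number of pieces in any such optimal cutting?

3

Consider every possible first cut. r[k] is the best of p[i]+r[k−i] over all sellable i≤k.
r[1] = 2
r[2] = max(2+2, 5+0) = 5
r[3] = max(2+5, 5+2, 11+0) = 11
r[4] = max(2+11, 5+5, 11+2, 9+0) = 13
r[5] = max(2+13, 5+11, 11+5, 9+2, 16+0) = 16
r[6] = max(2+16, 5+13, 11+11, 9+5, 16+2, 16+0) = 22
r[7] = max(2+22, 5+16, 11+13, …, 16+2, 21+0) = 24
r[8] = max(2+24, 5+22, 11+16, …, 21+2, 21+0) = 27
r[9] = max(2+27, 5+24, 11+22, …, 21+2, 14+0) = 33
Maximum revenue is ₹33.
Now minimize piece count subject to staying optimal: for each k, pieces[k] = 1 + min over i with p[i]+r[k−i]=r[k] of pieces[k−i].
pieces[6] = 2
pieces[7] = 3
pieces[8] = 2
pieces[9] = 3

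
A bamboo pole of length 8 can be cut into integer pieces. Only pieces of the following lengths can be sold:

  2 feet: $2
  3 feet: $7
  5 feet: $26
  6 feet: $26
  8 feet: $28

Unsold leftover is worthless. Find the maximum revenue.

33

Consider every possible first cut. best[k] is the best of p[i]+best[k−i] over all sellable i≤k.
best[1] = 0
best[2] = 2
best[3] = 7
best[4] = 7
best[5] = 26
best[6] = 26
best[7] = 28  (first piece 2, then best[5]=26)
best[8] = 33  (first piece 3, then best[5]=26)
One optimal cutting: 5 + 3 → $33.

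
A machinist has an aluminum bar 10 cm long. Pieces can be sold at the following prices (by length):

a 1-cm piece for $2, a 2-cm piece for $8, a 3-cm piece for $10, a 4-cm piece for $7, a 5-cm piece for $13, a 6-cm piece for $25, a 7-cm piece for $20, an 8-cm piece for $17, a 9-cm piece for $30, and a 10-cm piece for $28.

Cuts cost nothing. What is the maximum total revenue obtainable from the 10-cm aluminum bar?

Consider every possible first cut. v[k] is the best of p[i]+v[k−i] over all sellable i≤k.
v[1] = 2
v[2] = 8
v[3] = 10  (first piece 1, then v[2]=8)
v[4] = 16  (first piece 2, then v[2]=8)
v[5] = 18  (first piece 1, then v[4]=16)
v[6] = 25
v[7] = 27  (first piece 1, then v[6]=25)
v[8] = 33  (first piece 2, then v[6]=25)
v[9] = 35  (first piece 1, then v[8]=33)
v[10] = 41  (first piece 2, then v[8]=33)
One optimal cutting: 6 + 2 + 2 → $25 + $8 + $8 = $41.

41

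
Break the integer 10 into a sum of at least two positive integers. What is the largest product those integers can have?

36

Fill g[k] for k=2..10: at each k try every first piece i and multiply by the better of (k−i) uncut or g[k−i].
g[2] = 1*max(1,0) = 1*1 = 1
g[3] = max(1*2, 2*1) = 2
g[4] = max(1*3, 2*2, 3*1) = 4
g[5] = max(1*4, 2*3, 3*2, 4*1) = 6
g[6] = max(1*6, 2*4, 3*3, 4*2, 5*1) = 9
g[7] = max(1*9, 2*6, 3*4, 4*3, 5*2, 6*1) = 12
g[8] = max(1*12, 2*9, 3*6, …, 6*2, 7*1) = 18
g[9] = max(1*18, 2*12, 3*9, …, 7*2, 8*1) = 27
g[10] = max(1*27, 2*18, 3*12, …, 8*2, 9*1) = 36
One optimal split: 3 + 3 + 2 + 2; product 3*3*2*2 = 36.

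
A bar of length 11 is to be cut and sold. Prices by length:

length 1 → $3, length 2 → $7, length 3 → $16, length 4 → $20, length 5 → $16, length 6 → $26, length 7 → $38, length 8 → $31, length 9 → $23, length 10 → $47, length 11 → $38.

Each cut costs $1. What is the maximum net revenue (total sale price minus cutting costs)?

57

Consider every possible first cut. net[k] is the best of p[i]+net[k−i] over all sellable i≤k, charging 1 whenever i<k.
net[1] = 3
net[2] = max(3+3-1, 7+0) = 7
net[3] = max(3+7-1, 7+3-1, 16+0) = 16
net[4] = max(3+16-1, 7+7-1, 16+3-1, 20+0) = 20
net[5] = max(3+20-1, 7+16-1, 16+7-1, 20+3-1, 16+0) = 22
net[6] = max(3+22-1, 7+20-1, 16+16-1, 20+7-1, 16+3-1, 26+0) = 31
net[7] = max(3+31-1, 7+22-1, 16+20-1, …, 26+3-1, 38+0) = 38
net[8] = max(3+38-1, 7+31-1, 16+22-1, …, 38+3-1, 31+0) = 40
net[9] = max(3+40-1, 7+38-1, 16+31-1, …, 31+3-1, 23+0) = 46
net[10] = max(3+46-1, 7+40-1, 16+38-1, …, 23+3-1, 47+0) = 53
net[11] = max(3+53-1, 7+46-1, 16+40-1, …, 47+3-1, 38+0) = 57
One optimal plan: pieces 7 + 4 (1 cut) → $58 − $1 = $57.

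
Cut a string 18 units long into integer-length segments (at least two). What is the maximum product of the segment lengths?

729

Fill g[k] for k=2..18: at each k try every first piece i and multiply by the better of (k−i) uncut or g[k−i].
Small cases: g[2]=1, g[3]=2, g[4]=4, g[5]=6, g[6]=9, g[7]=12, g[8]=18, g[9]=27, g[10]=36, g[11]=54, g[12]=81.
g[13] = max(1×81, 2×54, 3×36, …, 11×2, 12×1) = 108
g[14] = max(1×108, 2×81, 3×54, …, 12×2, 13×1) = 162
g[15] = max(1×162, 2×108, 3×81, …, 13×2, 14×1) = 243
g[16] = max(1×243, 2×162, 3×108, …, 14×2, 15×1) = 324
g[17] = max(1×324, 2×243, 3×162, …, 15×2, 16×1) = 486
g[18] = max(1×486, 2×324, 3×243, …, 16×2, 17×1) = 729
One optimal split: 3 + 3 + 3 + 3 + 3 + 3; product 3×3×3×3×3×3 = 729.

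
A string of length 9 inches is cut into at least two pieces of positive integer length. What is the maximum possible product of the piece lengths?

27

Define g[k] = max over 1≤i<k of i · max(k−i, g[k−i]); the inner max lets the remainder stay uncut if that's better.
g[2] = 1×max(1,0) = 1×1 = 1
g[3] = max(1×2, 2×1) = 2
g[4] = max(1×3, 2×2, 3×1) = 4
g[5] = max(1×4, 2×3, 3×2, 4×1) = 6
g[6] = max(1×6, 2×4, 3×3, 4×2, 5×1) = 9
g[7] = max(1×9, 2×6, 3×4, 4×3, 5×2, 6×1) = 12
g[8] = max(1×12, 2×9, 3×6, …, 6×2, 7×1) = 18
g[9] = max(1×18, 2×12, 3×9, …, 7×2, 8×1) = 27
One optimal split: 3 + 3 + 3; product 3×3×3 = 27.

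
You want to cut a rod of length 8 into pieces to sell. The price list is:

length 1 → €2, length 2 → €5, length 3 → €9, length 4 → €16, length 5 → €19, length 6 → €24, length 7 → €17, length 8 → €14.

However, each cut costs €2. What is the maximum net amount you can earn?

Let r[k] be the best obtainable value from length k. For each k, try every first piece i and keep the best of price[i] + r[k−i] minus the 2 cut fee when i<k.
r[1] = 2
r[2] = max(2+2-2, 5+0) = 5
r[3] = max(2+5-2, 5+2-2, 9+0) = 9
r[4] = max(2+9-2, 5+5-2, 9+2-2, 16+0) = 16
r[5] = max(2+16-2, 5+9-2, 9+5-2, 16+2-2, 19+0) = 19
r[6] = max(2+19-2, 5+16-2, 9+9-2, 16+5-2, 19+2-2, 24+0) = 24
r[7] = max(2+24-2, 5+19-2, 9+16-2, …, 24+2-2, 17+0) = 24
r[8] = max(2+24-2, 5+24-2, 9+19-2, …, 17+2-2, 14+0) = 30
One optimal plan: pieces 4 + 4 (1 cut) → €32 − €2 = €30.

30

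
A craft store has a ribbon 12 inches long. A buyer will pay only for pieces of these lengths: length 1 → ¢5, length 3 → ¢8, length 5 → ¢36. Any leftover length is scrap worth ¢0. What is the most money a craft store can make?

82

Consider every possible first cut. f[k] is the best of p[i]+f[k−i] over all sellable i≤k.
f[1] = 5
f[2] = 10  (first piece 1, then f[1]=5)
f[3] = 15  (first piece 1, then f[2]=10)
f[4] = 20  (first piece 1, then f[3]=15)
f[5] = 36
f[6] = 41  (first piece 1, then f[5]=36)
f[7] = 46  (first piece 1, then f[6]=41)
f[8] = 51  (first piece 1, then f[7]=46)
f[9] = 56  (first piece 1, then f[8]=51)
f[10] = 72  (first piece 5, then f[5]=36)
f[11] = 77  (first piece 1, then f[10]=72)
f[12] = 82  (first piece 1, then f[11]=77)
One optimal cutting: 5 + 5 + 1 + 1 → ¢82.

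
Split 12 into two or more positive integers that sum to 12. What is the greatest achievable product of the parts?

Define m[k] = max over 1≤i<k of i · max(k−i, m[k−i]); the inner max lets the remainder stay uncut if that's better.
Small cases: m[2]=1, m[3]=2, m[4]=4, m[5]=6, m[6]=9, m[7]=12.
m[8] = 2·max(6,9) = 2·9 = 18
m[9] = 3·max(6,9) = 3·9 = 27
m[10] = 2·max(8,18) = 2·18 = 36
m[11] = 2·max(9,27) = 2·27 = 54
m[12] = 3·max(9,27) = 3·27 = 81
One optimal split: 3 + 3 + 3 + 3; product 3·3·3·3 = 81.

81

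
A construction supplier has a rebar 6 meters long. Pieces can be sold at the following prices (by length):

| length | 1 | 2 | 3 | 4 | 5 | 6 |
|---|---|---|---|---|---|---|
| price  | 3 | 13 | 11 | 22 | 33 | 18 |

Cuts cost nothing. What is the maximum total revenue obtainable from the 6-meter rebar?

39

Let r[k] be the best obtainable value from length k. For each k, try every first piece i and keep the best of price[i] + r[k−i].
r[1] = 3
r[2] = 13
r[3] = 16  (first piece 1, then r[2]=13)
r[4] = 26  (first piece 2, then r[2]=13)
r[5] = 33
r[6] = 39  (first piece 2, then r[4]=26)
One optimal cutting: 2 + 2 + 2 → ₹13 + ₹13 + ₹13 = ₹39.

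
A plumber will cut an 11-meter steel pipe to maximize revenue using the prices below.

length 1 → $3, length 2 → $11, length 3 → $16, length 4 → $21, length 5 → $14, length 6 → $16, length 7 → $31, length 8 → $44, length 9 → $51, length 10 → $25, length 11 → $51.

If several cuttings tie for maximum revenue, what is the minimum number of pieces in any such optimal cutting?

Consider every possible first cut. r[k] is the best of p[i]+r[k−i] over all sellable i≤k.
r[1] = 3
r[2] = max(3+3, 11+0) = 11
r[3] = max(3+11, 11+3, 16+0) = 16
r[4] = max(3+16, 11+11, 16+3, 21+0) = 22
r[5] = max(3+22, 11+16, 16+11, 21+3, 14+0) = 27
r[6] = max(3+27, 11+22, 16+16, 21+11, 14+3, 16+0) = 33
r[7] = max(3+33, 11+27, 16+22, …, 16+3, 31+0) = 38
r[8] = max(3+38, 11+33, 16+27, …, 31+3, 44+0) = 44
r[9] = max(3+44, 11+38, 16+33, …, 44+3, 51+0) = 51
r[10] = max(3+51, 11+44, 16+38, …, 51+3, 25+0) = 55
r[11] = max(3+55, 11+51, 16+44, …, 25+3, 51+0) = 62
Maximum revenue is $62.
Now minimize piece count subject to staying optimal: for each k, pieces[k] = 1 + min over i with p[i]+r[k−i]=r[k] of pieces[k−i].
pieces[8] = 1
pieces[9] = 1
pieces[10] = 2
pieces[11] = 2

2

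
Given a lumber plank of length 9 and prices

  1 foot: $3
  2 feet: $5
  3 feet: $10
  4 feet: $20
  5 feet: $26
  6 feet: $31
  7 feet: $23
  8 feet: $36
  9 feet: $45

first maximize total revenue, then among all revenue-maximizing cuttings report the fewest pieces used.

2

Build r[k] bottom-up: r[k] = max over allowed piece i of (p[i] + r[k−i]).
r[1] = 3
r[2] = max(3+3, 5+0) = 6
r[3] = max(3+6, 5+3, 10+0) = 10
r[4] = max(3+10, 5+6, 10+3, 20+0) = 20
r[5] = max(3+20, 5+10, 10+6, 20+3, 26+0) = 26
r[6] = max(3+26, 5+20, 10+10, 20+6, 26+3, 31+0) = 31
r[7] = max(3+31, 5+26, 10+20, …, 31+3, 23+0) = 34
r[8] = max(3+34, 5+31, 10+26, …, 23+3, 36+0) = 40
r[9] = max(3+40, 5+34, 10+31, …, 36+3, 45+0) = 46
Maximum revenue is $46.
Now minimize piece count subject to staying optimal: for each k, pieces[k] = 1 + min over i with p[i]+r[k−i]=r[k] of pieces[k−i].
pieces[6] = 1
pieces[7] = 2
pieces[8] = 2
pieces[9] = 2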